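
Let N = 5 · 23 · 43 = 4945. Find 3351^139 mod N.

1536

Mod 5: 3351 ≡ 1; by Fermat, exponent reduces to 139 mod 4 = 3; 1^3 ≡ 1 (mod 5).
Mod 23: 3351 ≡ 16; by Fermat, exponent reduces to 139 mod 22 = 7; 16^7 ≡ 18 (mod 23).
Mod 43: 3351 ≡ 40; by Fermat, exponent reduces to 139 mod 42 = 13; 40^13 ≡ 31 (mod 43).
Combine by CRT: x ≡ 1 (mod 5), x ≡ 18 (mod 23), x ≡ 31 (mod 43) ⇒ x ≡ 1536 (mod 4945).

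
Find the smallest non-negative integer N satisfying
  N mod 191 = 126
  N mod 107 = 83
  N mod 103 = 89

The moduli are pairwise coprime; M = 191·107·103 = 2105011.
M/191 = 11021; 11021 ≡ 134 (mod 191); 134·67 ≡ 1, so inverse 67.
M/107 = 19673; 19673 ≡ 92 (mod 107); 92·57 ≡ 1, so inverse 57.
M/103 = 20437; 20437 ≡ 43 (mod 103); 43·12 ≡ 1, so inverse 12.
N ≡ 126·11021·67 + 83·19673·57 + 89·20437·12 = 207938961.
207938961 mod 2105011 = 1647883.

1647883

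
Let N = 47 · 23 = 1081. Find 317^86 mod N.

242

Mod 47: 317 ≡ 35; by Fermat, exponent reduces to 86 mod 46 = 40; 35^40 ≡ 7 (mod 47).
Mod 23: 317 ≡ 18; by Fermat, exponent reduces to 86 mod 22 = 20; 18^20 ≡ 12 (mod 23).
Combine by CRT: x ≡ 7 (mod 47), x ≡ 12 (mod 23) ⇒ x ≡ 242 (mod 1081).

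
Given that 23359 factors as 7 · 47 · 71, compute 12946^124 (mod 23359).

6024

Mod 7: 12946 ≡ 3; by Fermat, exponent reduces to 124 mod 6 = 4; 3^4 ≡ 4 (mod 7).
Mod 47: 12946 ≡ 21; by Fermat, exponent reduces to 124 mod 46 = 32; 21^32 ≡ 8 (mod 47).
Mod 71: 12946 ≡ 24; by Fermat, exponent reduces to 124 mod 70 = 54; 24^54 ≡ 60 (mod 71).
Combine by CRT: x ≡ 4 (mod 7), x ≡ 8 (mod 47), x ≡ 60 (mod 71) ⇒ x ≡ 6024 (mod 23359).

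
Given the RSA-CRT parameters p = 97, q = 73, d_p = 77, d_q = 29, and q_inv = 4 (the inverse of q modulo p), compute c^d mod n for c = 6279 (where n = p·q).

m₁ = c^(d_p) mod p: c ≡ 71 (mod 97), and 71^77 mod 97 = 90.
m₂ = c^(d_q) mod q: c ≡ 1 (mod 73), and 1^29 mod 73 = 1.
h = q_inv·(m₁ − m₂) mod p = 4·(90 − 1) mod 97 = 65.
m = m₂ + h·q = 1 + 65·73 = 4746.

4746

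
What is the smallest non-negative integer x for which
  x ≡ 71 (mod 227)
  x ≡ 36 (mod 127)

1433

From x ≡ 71 (mod 227) write x = 71 + 227t. Substituting into x ≡ 36 (mod 127) gives 227t ≡ 92 (mod 127), and since 100⁻¹ ≡ 47 (mod 127), t ≡ 6. Hence x ≡ 71 + 227·6 = 1433 (mod 28829).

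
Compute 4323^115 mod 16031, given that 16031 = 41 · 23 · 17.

8693

Mod 41: 4323 ≡ 18; by Fermat, exponent reduces to 115 mod 40 = 35; 18^35 ≡ 1 (mod 41).
Mod 23: 4323 ≡ 22; by Fermat, exponent reduces to 115 mod 22 = 5; 22^5 ≡ 22 (mod 23).
Mod 17: 4323 ≡ 5; by Fermat, exponent reduces to 115 mod 16 = 3; 5^3 ≡ 6 (mod 17).
Combine by CRT: x ≡ 1 (mod 41), x ≡ 22 (mod 23), x ≡ 6 (mod 17) ⇒ x ≡ 8693 (mod 16031).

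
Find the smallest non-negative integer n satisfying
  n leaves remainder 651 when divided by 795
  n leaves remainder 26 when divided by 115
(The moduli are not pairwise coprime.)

4626

Combine the congruences pairwise.
gcd(795, 115) = 5 and 5 | (26 − 651), so the pair is consistent; merging gives n ≡ 4626 (mod 18285), where 18285 = lcm(795, 115).
The solution is unique modulo lcm(795, 115) = 18285.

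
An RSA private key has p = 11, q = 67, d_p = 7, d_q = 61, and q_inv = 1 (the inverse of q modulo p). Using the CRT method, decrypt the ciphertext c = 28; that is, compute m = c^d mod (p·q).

195

m₁ = c^(d_p) mod p: c ≡ 6 (mod 11), and 6^7 mod 11 = 8.
m₂ = c^(d_q) mod q: c ≡ 28 (mod 67), and 28^61 mod 67 = 61.
h = q_inv·(m₁ − m₂) mod p = 1·(8 − 61) mod 11 = 2.
m = m₂ + h·q = 61 + 2·67 = 195.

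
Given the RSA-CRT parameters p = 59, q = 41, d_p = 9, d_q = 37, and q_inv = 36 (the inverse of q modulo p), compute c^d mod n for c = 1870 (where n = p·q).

m₁ = c^(d_p) mod p: c ≡ 41 (mod 59), and 41^9 mod 59 = 21.
m₂ = c^(d_q) mod q: c ≡ 25 (mod 41), and 25^37 mod 41 = 31.
h = q_inv·(m₁ − m₂) mod p = 36·(21 − 31) mod 59 = 53.
m = m₂ + h·q = 31 + 53·41 = 2204.

2204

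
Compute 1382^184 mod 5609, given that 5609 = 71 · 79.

231

Mod 71: 1382 ≡ 33; by Fermat, exponent reduces to 184 mod 70 = 44; 33^44 ≡ 18 (mod 71).
Mod 79: 1382 ≡ 39; by Fermat, exponent reduces to 184 mod 78 = 28; 39^28 ≡ 73 (mod 79).
Combine by CRT: x ≡ 18 (mod 71), x ≡ 73 (mod 79) ⇒ x ≡ 231 (mod 5609).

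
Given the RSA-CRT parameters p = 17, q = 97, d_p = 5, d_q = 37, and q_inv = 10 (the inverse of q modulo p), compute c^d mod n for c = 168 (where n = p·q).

1634

m₁ = c^(d_p) mod p: c ≡ 15 (mod 17), and 15^5 mod 17 = 2.
m₂ = c^(d_q) mod q: c ≡ 71 (mod 97), and 71^37 mod 97 = 82.
h = q_inv·(m₁ − m₂) mod p = 10·(2 − 82) mod 17 = 16.
m = m₂ + h·q = 82 + 16·97 = 1634.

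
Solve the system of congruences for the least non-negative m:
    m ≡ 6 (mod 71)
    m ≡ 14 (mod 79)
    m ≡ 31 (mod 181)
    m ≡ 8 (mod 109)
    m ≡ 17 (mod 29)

From m ≡ 6 (mod 71) write m = 6 + 71t. Substituting into m ≡ 14 (mod 79) gives 71t ≡ 8 (mod 79), and since 71⁻¹ ≡ 69 (mod 79), t ≡ 78. Hence m ≡ 6 + 71·78 = 5544 (mod 5609).
From m ≡ 5544 (mod 5609) write m = 5544 + 5609t. Substituting into m ≡ 31 (mod 181) gives 5609t ≡ 98 (mod 181), and since 179⁻¹ ≡ 90 (mod 181), t ≡ 132. Hence m ≡ 5544 + 5609·132 = 745932 (mod 1015229).
From m ≡ 745932 (mod 1015229) write m = 745932 + 1015229t. Substituting into m ≡ 8 (mod 109) gives 1015229t ≡ 72 (mod 109), and since 3⁻¹ ≡ 73 (mod 109), t ≡ 24. Hence m ≡ 745932 + 1015229·24 = 25111428 (mod 110659961).
From m ≡ 25111428 (mod 110659961) write m = 25111428 + 110659961t. Substituting into m ≡ 17 (mod 29) gives 110659961t ≡ 8 (mod 29), and since 21⁻¹ ≡ 18 (mod 29), t ≡ 28. Hence m ≡ 25111428 + 110659961·28 = 3123590336 (mod 3209138869).

3123590336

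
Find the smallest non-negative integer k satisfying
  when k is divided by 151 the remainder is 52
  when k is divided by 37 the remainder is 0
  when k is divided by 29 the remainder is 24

127798

From k ≡ 52 (mod 151) write k = 52 + 151t. Substituting into k ≡ 0 (mod 37) gives 151t ≡ 22 (mod 37), and since 3⁻¹ ≡ 25 (mod 37), t ≡ 32. Hence k ≡ 52 + 151·32 = 4884 (mod 5587).
From k ≡ 4884 (mod 5587) write k = 4884 + 5587t. Substituting into k ≡ 24 (mod 29) gives 5587t ≡ 12 (mod 29), and since 19⁻¹ ≡ 26 (mod 29), t ≡ 22. Hence k ≡ 4884 + 5587·22 = 127798 (mod 162023).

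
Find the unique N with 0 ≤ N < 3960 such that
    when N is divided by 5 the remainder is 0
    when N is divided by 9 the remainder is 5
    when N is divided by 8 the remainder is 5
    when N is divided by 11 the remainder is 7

1085

The moduli are pairwise coprime; M = 5·9·8·11 = 3960.
M/5 = 792; 792 ≡ 2 (mod 5); 2·3 ≡ 1, so inverse 3.
M/9 = 440; 440 ≡ 8 (mod 9); 8·8 ≡ 1, so inverse 8.
M/8 = 495; 495 ≡ 7 (mod 8); 7·7 ≡ 1, so inverse 7.
M/11 = 360; 360 ≡ 8 (mod 11); 8·7 ≡ 1, so inverse 7.
N ≡ 0·792·3 + 5·440·8 + 5·495·7 + 7·360·7 = 52565.
52565 mod 3960 = 1085.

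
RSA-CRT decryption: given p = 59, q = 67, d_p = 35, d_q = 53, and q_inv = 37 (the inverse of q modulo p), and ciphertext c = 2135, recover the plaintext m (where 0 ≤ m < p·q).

m₁ = c^(d_p) mod p: c ≡ 11 (mod 59), and 11^35 mod 59 = 32.
m₂ = c^(d_q) mod q: c ≡ 58 (mod 67), and 58^53 mod 67 = 43.
h = q_inv·(m₁ − m₂) mod p = 37·(32 − 43) mod 59 = 6.
m = m₂ + h·q = 43 + 6·67 = 445.

445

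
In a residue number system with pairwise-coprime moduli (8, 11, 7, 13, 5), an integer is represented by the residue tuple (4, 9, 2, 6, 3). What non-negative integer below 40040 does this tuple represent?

28268

The moduli are pairwise coprime; N = 8·11·7·13·5 = 40040.
N/8 = 5005; 5005 ≡ 5 (mod 8); 5·5 ≡ 1, so inverse 5.
N/11 = 3640; 3640 ≡ 10 (mod 11); 10·10 ≡ 1, so inverse 10.
N/7 = 5720; 5720 ≡ 1 (mod 7), inverse 1.
N/13 = 3080; 3080 ≡ 12 (mod 13); 12·12 ≡ 1, so inverse 12.
N/5 = 8008; 8008 ≡ 3 (mod 5); 3·2 ≡ 1, so inverse 2.
x ≡ 4·5005·5 + 9·3640·10 + 2·5720·1 + 6·3080·12 + 3·8008·2 = 708948.
708948 mod 40040 = 28268.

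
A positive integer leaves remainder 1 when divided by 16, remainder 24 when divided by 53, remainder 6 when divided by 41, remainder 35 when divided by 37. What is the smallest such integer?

The moduli are pairwise coprime; M = 16·53·41·37 = 1286416.
M/16 = 80401; 80401 ≡ 1 (mod 16), inverse 1.
M/53 = 24272; 24272 ≡ 51 (mod 53); 51·26 ≡ 1, so inverse 26.
M/41 = 31376; 31376 ≡ 11 (mod 41); 11·15 ≡ 1, so inverse 15.
M/37 = 34768; 34768 ≡ 25 (mod 37); 25·3 ≡ 1, so inverse 3.
n ≡ 1·80401·1 + 24·24272·26 + 6·31376·15 + 35·34768·3 = 21700609.
21700609 mod 1286416 = 1117953.

1117953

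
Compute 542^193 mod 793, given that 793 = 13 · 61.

Mod 13: 542 ≡ 9; by Fermat, exponent reduces to 193 mod 12 = 1; 9^1 ≡ 9 (mod 13).
Mod 61: 542 ≡ 54; by Fermat, exponent reduces to 193 mod 60 = 13; 54^13 ≡ 6 (mod 61).
Combine by CRT: x ≡ 9 (mod 13), x ≡ 6 (mod 61) ⇒ x ≡ 555 (mod 793).

555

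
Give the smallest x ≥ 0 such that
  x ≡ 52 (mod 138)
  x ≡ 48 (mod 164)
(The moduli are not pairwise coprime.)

gcd(138, 164) = 2 and 2 | (48 − 52), so the pair is consistent; merging gives x ≡ 5296 (mod 11316), where 11316 = lcm(138, 164).
The solution is unique modulo lcm(138, 164) = 11316.

5296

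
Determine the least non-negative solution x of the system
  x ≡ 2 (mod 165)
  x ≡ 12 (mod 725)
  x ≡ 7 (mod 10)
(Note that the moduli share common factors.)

gcd(165, 725) = 5 and 5 | (12 − 2), so the pair is consistent; merging gives x ≡ 7262 (mod 23925), where 23925 = lcm(165, 725).
gcd(23925, 10) = 5 and 5 | (7 − 7262), so the pair is consistent; merging gives x ≡ 31187 (mod 47850), where 47850 = lcm(23925, 10).
The solution is unique modulo lcm(165, 725, 10) = 47850.

31187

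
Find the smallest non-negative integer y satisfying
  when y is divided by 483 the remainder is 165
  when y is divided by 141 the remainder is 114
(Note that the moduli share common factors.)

Combine the congruences pairwise.
gcd(483, 141) = 3 and 3 | (114 − 165), so the pair is consistent; merging gives y ≡ 12240 (mod 22701), where 22701 = lcm(483, 141).
The solution is unique modulo lcm(483, 141) = 22701.

12240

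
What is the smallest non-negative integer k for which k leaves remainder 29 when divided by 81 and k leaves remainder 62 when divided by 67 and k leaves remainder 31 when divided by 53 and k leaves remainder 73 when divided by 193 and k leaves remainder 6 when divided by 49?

The moduli are pairwise coprime; N = 81·67·53·193·49 = 2720126367.
N/81 = 33581807; 33581807 ≡ 17 (mod 81); 17·62 ≡ 1, so inverse 62.
N/67 = 40598901; 40598901 ≡ 50 (mod 67); 50·63 ≡ 1, so inverse 63.
N/53 = 51323139; 51323139 ≡ 6 (mod 53); 6·9 ≡ 1, so inverse 9.
N/193 = 14093919; 14093919 ≡ 94 (mod 193); 94·154 ≡ 1, so inverse 154.
N/49 = 55512783; 55512783 ≡ 46 (mod 49); 46·16 ≡ 1, so inverse 16.
k ≡ 29·33581807·62 + 62·40598901·63 + 31·51323139·9 + 73·14093919·154 + 6·55512783·16 = 397051616639.
397051616639 mod 2720126367 = 2633293424.

2633293424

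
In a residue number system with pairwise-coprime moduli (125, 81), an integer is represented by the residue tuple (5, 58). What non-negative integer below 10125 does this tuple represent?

9130

From x ≡ 5 (mod 125) write x = 5 + 125t. Substituting into x ≡ 58 (mod 81) gives 125t ≡ 53 (mod 81), and since 44⁻¹ ≡ 35 (mod 81), t ≡ 73. Hence x ≡ 5 + 125·73 = 9130 (mod 10125).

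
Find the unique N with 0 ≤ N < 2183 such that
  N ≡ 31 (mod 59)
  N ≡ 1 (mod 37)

From N ≡ 31 (mod 59) write N = 31 + 59t. Substituting into N ≡ 1 (mod 37) gives 59t ≡ 7 (mod 37), and since 22⁻¹ ≡ 32 (mod 37), t ≡ 2. Hence N ≡ 31 + 59·2 = 149 (mod 2183).

149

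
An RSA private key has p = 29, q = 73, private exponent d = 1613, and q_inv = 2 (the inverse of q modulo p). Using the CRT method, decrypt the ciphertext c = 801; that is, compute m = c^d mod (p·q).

d_p = d mod (p−1) = 1613 mod 28 = 17; d_q = d mod (q−1) = 29.
m₁ = c^(d_p) mod p: c ≡ 18 (mod 29), and 18^17 mod 29 = 26.
m₂ = c^(d_q) mod q: c ≡ 71 (mod 73), and 71^29 mod 73 = 69.
h = q_inv·(m₁ − m₂) mod p = 2·(26 − 69) mod 29 = 1.
m = m₂ + h·q = 69 + 1·73 = 142.

142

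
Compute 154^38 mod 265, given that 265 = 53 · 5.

Mod 53: 154 ≡ 48; 48^38 ≡ 6 (mod 53).
Mod 5: 154 ≡ 4; by Fermat, exponent reduces to 38 mod 4 = 2; 4^2 ≡ 1 (mod 5).
Combine by CRT: x ≡ 6 (mod 53), x ≡ 1 (mod 5) ⇒ x ≡ 6 (mod 265).

6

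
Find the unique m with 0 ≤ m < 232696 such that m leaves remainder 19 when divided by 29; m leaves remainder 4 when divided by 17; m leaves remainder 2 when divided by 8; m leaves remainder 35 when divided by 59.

The moduli are pairwise coprime; N = 29·17·8·59 = 232696.
N/29 = 8024; 8024 ≡ 20 (mod 29); 20·16 ≡ 1, so inverse 16.
N/17 = 13688; 13688 ≡ 3 (mod 17); 3·6 ≡ 1, so inverse 6.
N/8 = 29087; 29087 ≡ 7 (mod 8); 7·7 ≡ 1, so inverse 7.
N/59 = 3944; 3944 ≡ 50 (mod 59); 50·13 ≡ 1, so inverse 13.
m ≡ 19·8024·16 + 4·13688·6 + 2·29087·7 + 35·3944·13 = 4969546.
4969546 mod 232696 = 82930.

82930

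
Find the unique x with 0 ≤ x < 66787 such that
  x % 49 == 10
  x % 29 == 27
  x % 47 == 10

The moduli are pairwise coprime; N = 49·29·47 = 66787.
N/49 = 1363; 1363 ≡ 40 (mod 49); 40·38 ≡ 1, so inverse 38.
N/29 = 2303; 2303 ≡ 12 (mod 29); 12·17 ≡ 1, so inverse 17.
N/47 = 1421; 1421 ≡ 11 (mod 47); 11·30 ≡ 1, so inverse 30.
x ≡ 10·1363·38 + 27·2303·17 + 10·1421·30 = 2001317.
2001317 mod 66787 = 64494.

64494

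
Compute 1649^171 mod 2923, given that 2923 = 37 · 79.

295

Mod 37: 1649 ≡ 21; by Fermat, exponent reduces to 171 mod 36 = 27; 21^27 ≡ 36 (mod 37).
Mod 79: 1649 ≡ 69; by Fermat, exponent reduces to 171 mod 78 = 15; 69^15 ≡ 58 (mod 79).
Combine by CRT: x ≡ 36 (mod 37), x ≡ 58 (mod 79) ⇒ x ≡ 295 (mod 2923).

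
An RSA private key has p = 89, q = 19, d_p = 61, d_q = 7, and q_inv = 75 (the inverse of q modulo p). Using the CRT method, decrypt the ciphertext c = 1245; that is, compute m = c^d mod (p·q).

889

m₁ = c^(d_p) mod p: c ≡ 88 (mod 89), and 88^61 mod 89 = 88.
m₂ = c^(d_q) mod q: c ≡ 10 (mod 19), and 10^7 mod 19 = 15.
h = q_inv·(m₁ − m₂) mod p = 75·(88 − 15) mod 89 = 46.
m = m₂ + h·q = 15 + 46·19 = 889.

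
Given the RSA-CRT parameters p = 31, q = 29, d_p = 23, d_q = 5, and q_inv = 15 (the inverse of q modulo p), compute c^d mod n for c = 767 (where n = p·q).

325

m₁ = c^(d_p) mod p: c ≡ 23 (mod 31), and 23^23 mod 31 = 15.
m₂ = c^(d_q) mod q: c ≡ 13 (mod 29), and 13^5 mod 29 = 6.
h = q_inv·(m₁ − m₂) mod p = 15·(15 − 6) mod 31 = 11.
m = m₂ + h·q = 6 + 11·29 = 325.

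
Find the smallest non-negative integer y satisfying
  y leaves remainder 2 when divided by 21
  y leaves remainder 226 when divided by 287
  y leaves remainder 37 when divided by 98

11993

gcd(21, 287) = 7 and 7 | (226 − 2), so the pair is consistent; merging gives y ≡ 800 (mod 861), where 861 = lcm(21, 287).
gcd(861, 98) = 7 and 7 | (37 − 800), so the pair is consistent; merging gives y ≡ 11993 (mod 12054), where 12054 = lcm(861, 98).
The solution is unique modulo lcm(21, 287, 98) = 12054.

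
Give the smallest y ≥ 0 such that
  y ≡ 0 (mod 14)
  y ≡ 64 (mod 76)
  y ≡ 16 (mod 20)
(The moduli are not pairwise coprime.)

Combine the congruences pairwise.
gcd(14, 76) = 2 and 2 | (64 − 0), so the pair is consistent; merging gives y ≡ 140 (mod 532), where 532 = lcm(14, 76).
gcd(532, 20) = 4 and 4 | (16 − 140), so the pair is consistent; merging gives y ≡ 1736 (mod 2660), where 2660 = lcm(532, 20).
The solution is unique modulo lcm(14, 76, 20) = 2660.

1736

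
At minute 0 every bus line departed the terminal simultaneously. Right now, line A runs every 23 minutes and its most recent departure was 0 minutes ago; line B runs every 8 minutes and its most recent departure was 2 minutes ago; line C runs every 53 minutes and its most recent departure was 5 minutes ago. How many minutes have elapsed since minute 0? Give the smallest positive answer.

From t ≡ 0 (mod 23) write t = 0 + 23s. Substituting into t ≡ 2 (mod 8) gives 23s ≡ 2 (mod 8), and since 7⁻¹ ≡ 7 (mod 8), s ≡ 6. Hence t ≡ 0 + 23·6 = 138 (mod 184).
From t ≡ 138 (mod 184) write t = 138 + 184s. Substituting into t ≡ 5 (mod 53) gives 184s ≡ 26 (mod 53), and since 25⁻¹ ≡ 17 (mod 53), s ≡ 18. Hence t ≡ 138 + 184·18 = 3450 (mod 9752).

3450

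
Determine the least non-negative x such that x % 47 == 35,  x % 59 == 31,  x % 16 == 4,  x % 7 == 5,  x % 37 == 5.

From x ≡ 35 (mod 47) write x = 35 + 47t. Substituting into x ≡ 31 (mod 59) gives 47t ≡ 55 (mod 59), and since 47⁻¹ ≡ 54 (mod 59), t ≡ 20. Hence x ≡ 35 + 47·20 = 975 (mod 2773).
From x ≡ 975 (mod 2773) write x = 975 + 2773t. Substituting into x ≡ 4 (mod 16) gives 2773t ≡ 5 (mod 16), and since 5⁻¹ ≡ 13 (mod 16), t ≡ 1. Hence x ≡ 975 + 2773·1 = 3748 (mod 44368).
From x ≡ 3748 (mod 44368) write x = 3748 + 44368t. Substituting into x ≡ 5 (mod 7) gives 44368t ≡ 2 (mod 7), and since 2⁻¹ ≡ 4 (mod 7), t ≡ 1. Hence x ≡ 3748 + 44368·1 = 48116 (mod 310576).
From x ≡ 48116 (mod 310576) write x = 48116 + 310576t. Substituting into x ≡ 5 (mod 37) gives 310576t ≡ 26 (mod 37), and since 35⁻¹ ≡ 18 (mod 37), t ≡ 24. Hence x ≡ 48116 + 310576·24 = 7501940 (mod 11491312).

7501940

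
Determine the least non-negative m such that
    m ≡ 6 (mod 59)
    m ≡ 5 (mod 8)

301

From m ≡ 6 (mod 59) write m = 6 + 59t. Substituting into m ≡ 5 (mod 8) gives 59t ≡ 7 (mod 8), and since 3⁻¹ ≡ 3 (mod 8), t ≡ 5. Hence m ≡ 6 + 59·5 = 301 (mod 472).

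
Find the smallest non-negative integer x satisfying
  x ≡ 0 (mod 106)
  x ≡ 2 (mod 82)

gcd(106, 82) = 2 and 2 | (2 − 0), so the pair is consistent; merging gives x ≡ 2544 (mod 4346), where 4346 = lcm(106, 82).
The solution is unique modulo lcm(106, 82) = 4346.

2544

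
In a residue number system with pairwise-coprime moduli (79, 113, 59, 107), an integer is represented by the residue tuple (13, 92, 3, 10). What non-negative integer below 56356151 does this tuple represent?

The moduli are pairwise coprime; N = 79·113·59·107 = 56356151.
N/79 = 713369; 713369 ≡ 78 (mod 79); 78·78 ≡ 1, so inverse 78.
N/113 = 498727; 498727 ≡ 58 (mod 113); 58·76 ≡ 1, so inverse 76.
N/59 = 955189; 955189 ≡ 38 (mod 59); 38·14 ≡ 1, so inverse 14.
N/107 = 526693; 526693 ≡ 39 (mod 107); 39·11 ≡ 1, so inverse 11.
x ≡ 13·713369·78 + 92·498727·76 + 3·955189·14 + 10·526693·11 = 4308509518.
4308509518 mod 56356151 = 25442042.

25442042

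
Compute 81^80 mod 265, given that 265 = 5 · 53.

Mod 5: 81 ≡ 1; since 4 | 80, by Fermat 1^80 ≡ 1 (mod 5).
Mod 53: 81 ≡ 28; by Fermat, exponent reduces to 80 mod 52 = 28; 28^28 ≡ 42 (mod 53).
Combine by CRT: x ≡ 1 (mod 5), x ≡ 42 (mod 53) ⇒ x ≡ 201 (mod 265).

201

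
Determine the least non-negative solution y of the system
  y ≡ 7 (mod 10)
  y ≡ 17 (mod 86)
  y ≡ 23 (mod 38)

4317

Combine the congruences pairwise.
gcd(10, 86) = 2 and 2 | (17 − 7), so the pair is consistent; merging gives y ≡ 17 (mod 430), where 430 = lcm(10, 86).
gcd(430, 38) = 2 and 2 | (23 − 17), so the pair is consistent; merging gives y ≡ 4317 (mod 8170), where 8170 = lcm(430, 38).
The solution is unique modulo lcm(10, 86, 38) = 8170.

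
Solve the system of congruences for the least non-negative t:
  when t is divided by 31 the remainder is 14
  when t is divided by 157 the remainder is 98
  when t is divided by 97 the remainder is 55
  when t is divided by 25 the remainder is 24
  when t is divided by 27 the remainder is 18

From t ≡ 14 (mod 31) write t = 14 + 31s. Substituting into t ≡ 98 (mod 157) gives 31s ≡ 84 (mod 157), and since 31⁻¹ ≡ 76 (mod 157), s ≡ 104. Hence t ≡ 14 + 31·104 = 3238 (mod 4867).
From t ≡ 3238 (mod 4867) write t = 3238 + 4867s. Substituting into t ≡ 55 (mod 97) gives 4867s ≡ 18 (mod 97), and since 17⁻¹ ≡ 40 (mod 97), s ≡ 41. Hence t ≡ 3238 + 4867·41 = 202785 (mod 472099).
From t ≡ 202785 (mod 472099) write t = 202785 + 472099s. Substituting into t ≡ 24 (mod 25) gives 472099s ≡ 14 (mod 25), and since 24⁻¹ ≡ 24 (mod 25), s ≡ 11. Hence t ≡ 202785 + 472099·11 = 5395874 (mod 11802475).
From t ≡ 5395874 (mod 11802475) write t = 5395874 + 11802475s. Substituting into t ≡ 18 (mod 27) gives 11802475s ≡ 13 (mod 27), and since 19⁻¹ ≡ 10 (mod 27), s ≡ 22. Hence t ≡ 5395874 + 11802475·22 = 265050324 (mod 318666825).

265050324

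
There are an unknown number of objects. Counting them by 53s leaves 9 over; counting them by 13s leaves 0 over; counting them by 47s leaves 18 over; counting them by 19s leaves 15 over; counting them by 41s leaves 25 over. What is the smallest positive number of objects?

From N ≡ 9 (mod 53) write N = 9 + 53t. Substituting into N ≡ 0 (mod 13) gives 53t ≡ 4 (mod 13), and since 1⁻¹ ≡ 1 (mod 13), t ≡ 4. Hence N ≡ 9 + 53·4 = 221 (mod 689).
From N ≡ 221 (mod 689) write N = 221 + 689t. Substituting into N ≡ 18 (mod 47) gives 689t ≡ 32 (mod 47), and since 31⁻¹ ≡ 44 (mod 47), t ≡ 45. Hence N ≡ 221 + 689·45 = 31226 (mod 32383).
From N ≡ 31226 (mod 32383) write N = 31226 + 32383t. Substituting into N ≡ 15 (mod 19) gives 32383t ≡ 6 (mod 19), and since 7⁻¹ ≡ 11 (mod 19), t ≡ 9. Hence N ≡ 31226 + 32383·9 = 322673 (mod 615277).
From N ≡ 322673 (mod 615277) write N = 322673 + 615277t. Substituting into N ≡ 25 (mod 41) gives 615277t ≡ 22 (mod 41), and since 31⁻¹ ≡ 4 (mod 41), t ≡ 6. Hence N ≡ 322673 + 615277·6 = 4014335 (mod 25226357).

4014335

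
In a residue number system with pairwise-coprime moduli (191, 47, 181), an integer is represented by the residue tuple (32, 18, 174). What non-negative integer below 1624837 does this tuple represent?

The moduli are pairwise coprime; N = 191·47·181 = 1624837.
N/191 = 8507; 8507 ≡ 103 (mod 191); 103·102 ≡ 1, so inverse 102.
N/47 = 34571; 34571 ≡ 26 (mod 47); 26·38 ≡ 1, so inverse 38.
N/181 = 8977; 8977 ≡ 108 (mod 181); 108·119 ≡ 1, so inverse 119.
x ≡ 32·8507·102 + 18·34571·38 + 174·8977·119 = 237291174.
237291174 mod 1624837 = 64972.

64972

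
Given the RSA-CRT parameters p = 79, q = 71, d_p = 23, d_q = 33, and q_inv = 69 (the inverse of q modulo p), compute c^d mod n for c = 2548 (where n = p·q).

2262

m₁ = c^(d_p) mod p: c ≡ 20 (mod 79), and 20^23 mod 79 = 50.
m₂ = c^(d_q) mod q: c ≡ 63 (mod 71), and 63^33 mod 71 = 61.
h = q_inv·(m₁ − m₂) mod p = 69·(50 − 61) mod 79 = 31.
m = m₂ + h·q = 61 + 31·71 = 2262.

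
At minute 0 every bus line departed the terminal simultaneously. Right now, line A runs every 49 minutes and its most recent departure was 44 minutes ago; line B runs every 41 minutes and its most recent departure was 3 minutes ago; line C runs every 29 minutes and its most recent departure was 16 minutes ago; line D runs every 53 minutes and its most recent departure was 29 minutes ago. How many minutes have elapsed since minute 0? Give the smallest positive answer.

1070841

The moduli are pairwise coprime; N = 49·41·29·53 = 3087833.
N/49 = 63017; 63017 ≡ 3 (mod 49); 3·33 ≡ 1, so inverse 33.
N/41 = 75313; 75313 ≡ 37 (mod 41); 37·10 ≡ 1, so inverse 10.
N/29 = 106477; 106477 ≡ 18 (mod 29); 18·21 ≡ 1, so inverse 21.
N/53 = 58261; 58261 ≡ 14 (mod 53); 14·19 ≡ 1, so inverse 19.
t ≡ 44·63017·33 + 3·75313·10 + 16·106477·21 + 29·58261·19 = 161638157.
161638157 mod 3087833 = 1070841.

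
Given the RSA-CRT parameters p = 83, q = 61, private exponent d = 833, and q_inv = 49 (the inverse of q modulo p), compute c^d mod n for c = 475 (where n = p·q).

d_p = d mod (p−1) = 833 mod 82 = 13; d_q = d mod (q−1) = 53.
m₁ = c^(d_p) mod p: c ≡ 60 (mod 83), and 60^13 mod 83 = 2.
m₂ = c^(d_q) mod q: c ≡ 48 (mod 61), and 48^53 mod 61 = 14.
h = q_inv·(m₁ − m₂) mod p = 49·(2 − 14) mod 83 = 76.
m = m₂ + h·q = 14 + 76·61 = 4650.

4650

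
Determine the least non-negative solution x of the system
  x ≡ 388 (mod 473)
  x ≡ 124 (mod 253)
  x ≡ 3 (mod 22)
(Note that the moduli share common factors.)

15051

gcd(473, 253) = 11 and 11 | (124 − 388), so the pair is consistent; merging gives x ≡ 4172 (mod 10879), where 10879 = lcm(473, 253).
gcd(10879, 22) = 11 and 11 | (3 − 4172), so the pair is consistent; merging gives x ≡ 15051 (mod 21758), where 21758 = lcm(10879, 22).
The solution is unique modulo lcm(473, 253, 22) = 21758.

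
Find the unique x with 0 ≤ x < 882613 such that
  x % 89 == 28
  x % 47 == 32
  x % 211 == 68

From x ≡ 28 (mod 89) write x = 28 + 89t. Substituting into x ≡ 32 (mod 47) gives 89t ≡ 4 (mod 47), and since 42⁻¹ ≡ 28 (mod 47), t ≡ 18. Hence x ≡ 28 + 89·18 = 1630 (mod 4183).
From x ≡ 1630 (mod 4183) write x = 1630 + 4183t. Substituting into x ≡ 68 (mod 211) gives 4183t ≡ 126 (mod 211), and since 174⁻¹ ≡ 57 (mod 211), t ≡ 8. Hence x ≡ 1630 + 4183·8 = 35094 (mod 882613).

35094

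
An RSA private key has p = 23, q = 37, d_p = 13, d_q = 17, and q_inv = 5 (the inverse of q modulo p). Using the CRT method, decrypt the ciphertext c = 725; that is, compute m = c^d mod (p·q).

m₁ = c^(d_p) mod p: c ≡ 12 (mod 23), and 12^13 mod 23 = 6.
m₂ = c^(d_q) mod q: c ≡ 22 (mod 37), and 22^17 mod 37 = 5.
h = q_inv·(m₁ − m₂) mod p = 5·(6 − 5) mod 23 = 5.
m = m₂ + h·q = 5 + 5·37 = 190.

190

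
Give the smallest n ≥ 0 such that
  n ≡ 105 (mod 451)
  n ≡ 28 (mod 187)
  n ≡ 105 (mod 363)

14988

gcd(451, 187) = 11 and 11 | (28 − 105), so the pair is consistent; merging gives n ≡ 7321 (mod 7667), where 7667 = lcm(451, 187).
gcd(7667, 363) = 11 and 11 | (105 − 7321), so the pair is consistent; merging gives n ≡ 14988 (mod 253011), where 253011 = lcm(7667, 363).
The solution is unique modulo lcm(451, 187, 363) = 253011.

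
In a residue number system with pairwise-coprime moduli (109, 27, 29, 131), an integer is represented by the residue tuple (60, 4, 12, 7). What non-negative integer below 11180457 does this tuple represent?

791509

The moduli are pairwise coprime; N = 109·27·29·131 = 11180457.
N/109 = 102573; 102573 ≡ 4 (mod 109); 4·82 ≡ 1, so inverse 82.
N/27 = 414091; 414091 ≡ 19 (mod 27); 19·10 ≡ 1, so inverse 10.
N/29 = 385533; 385533 ≡ 7 (mod 29); 7·25 ≡ 1, so inverse 25.
N/131 = 85347; 85347 ≡ 66 (mod 131); 66·2 ≡ 1, so inverse 2.
x ≡ 60·102573·82 + 4·414091·10 + 12·385533·25 + 7·85347·2 = 638077558.
638077558 mod 11180457 = 791509.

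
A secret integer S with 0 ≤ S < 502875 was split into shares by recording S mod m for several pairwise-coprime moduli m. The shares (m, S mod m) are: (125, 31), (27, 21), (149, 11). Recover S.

The moduli are pairwise coprime; N = 125·27·149 = 502875.
N/125 = 4023; 4023 ≡ 23 (mod 125); 23·87 ≡ 1, so inverse 87.
N/27 = 18625; 18625 ≡ 22 (mod 27); 22·16 ≡ 1, so inverse 16.
N/149 = 3375; 3375 ≡ 97 (mod 149); 97·106 ≡ 1, so inverse 106.
S ≡ 31·4023·87 + 21·18625·16 + 11·3375·106 = 21043281.
21043281 mod 502875 = 425406.

425406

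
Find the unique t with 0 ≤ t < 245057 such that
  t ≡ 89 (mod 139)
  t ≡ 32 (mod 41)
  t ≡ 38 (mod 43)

170920

From t ≡ 89 (mod 139) write t = 89 + 139s. Substituting into t ≡ 32 (mod 41) gives 139s ≡ 25 (mod 41), and since 16⁻¹ ≡ 18 (mod 41), s ≡ 40. Hence t ≡ 89 + 139·40 = 5649 (mod 5699).
From t ≡ 5649 (mod 5699) write t = 5649 + 5699s. Substituting into t ≡ 38 (mod 43) gives 5699s ≡ 22 (mod 43), and since 23⁻¹ ≡ 15 (mod 43), s ≡ 29. Hence t ≡ 5649 + 5699·29 = 170920 (mod 245057).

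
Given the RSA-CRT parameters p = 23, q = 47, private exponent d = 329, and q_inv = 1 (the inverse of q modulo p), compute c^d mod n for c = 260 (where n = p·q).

309

d_p = d mod (p−1) = 329 mod 22 = 21; d_q = d mod (q−1) = 7.
m₁ = c^(d_p) mod p: c ≡ 7 (mod 23), and 7^21 mod 23 = 10.
m₂ = c^(d_q) mod q: c ≡ 25 (mod 47), and 25^7 mod 47 = 27.
h = q_inv·(m₁ − m₂) mod p = 1·(10 − 27) mod 23 = 6.
m = m₂ + h·q = 27 + 6·47 = 309.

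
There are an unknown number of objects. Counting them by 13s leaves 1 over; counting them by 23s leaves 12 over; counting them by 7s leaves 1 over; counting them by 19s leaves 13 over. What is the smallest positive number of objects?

3186

The moduli are pairwise coprime; M = 13·23·7·19 = 39767.
M/13 = 3059; 3059 ≡ 4 (mod 13); 4·10 ≡ 1, so inverse 10.
M/23 = 1729; 1729 ≡ 4 (mod 23); 4·6 ≡ 1, so inverse 6.
M/7 = 5681; 5681 ≡ 4 (mod 7); 4·2 ≡ 1, so inverse 2.
M/19 = 2093; 2093 ≡ 3 (mod 19); 3·13 ≡ 1, so inverse 13.
N ≡ 1·3059·10 + 12·1729·6 + 1·5681·2 + 13·2093·13 = 520157.
520157 mod 39767 = 3186.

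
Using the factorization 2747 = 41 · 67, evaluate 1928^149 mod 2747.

2256

Mod 41: 1928 ≡ 1; by Fermat, exponent reduces to 149 mod 40 = 29; 1^29 ≡ 1 (mod 41).
Mod 67: 1928 ≡ 52; by Fermat, exponent reduces to 149 mod 66 = 17; 52^17 ≡ 45 (mod 67).
Combine by CRT: x ≡ 1 (mod 41), x ≡ 45 (mod 67) ⇒ x ≡ 2256 (mod 2747).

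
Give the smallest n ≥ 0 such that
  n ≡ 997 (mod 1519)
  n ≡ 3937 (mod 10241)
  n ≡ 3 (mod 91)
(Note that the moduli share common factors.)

gcd(1519, 10241) = 49 and 49 | (3937 − 997), so the pair is consistent; merging gives n ≡ 239480 (mod 317471), where 317471 = lcm(1519, 10241).
gcd(317471, 91) = 7 and 7 | (3 − 239480), so the pair is consistent; merging gives n ≡ 874422 (mod 4127123), where 4127123 = lcm(317471, 91).
The solution is unique modulo lcm(1519, 10241, 91) = 4127123.

874422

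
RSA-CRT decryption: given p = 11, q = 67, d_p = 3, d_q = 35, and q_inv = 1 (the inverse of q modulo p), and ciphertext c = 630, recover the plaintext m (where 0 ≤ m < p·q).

544

m₁ = c^(d_p) mod p: c ≡ 3 (mod 11), and 3^3 mod 11 = 5.
m₂ = c^(d_q) mod q: c ≡ 27 (mod 67), and 27^35 mod 67 = 8.
h = q_inv·(m₁ − m₂) mod p = 1·(5 − 8) mod 11 = 8.
m = m₂ + h·q = 8 + 8·67 = 544.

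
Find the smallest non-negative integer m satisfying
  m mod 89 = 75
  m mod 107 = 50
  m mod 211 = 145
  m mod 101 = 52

The moduli are pairwise coprime; N = 89·107·211·101 = 202944653.
N/89 = 2280277; 2280277 ≡ 8 (mod 89); 8·78 ≡ 1, so inverse 78.
N/107 = 1896679; 1896679 ≡ 104 (mod 107); 104·71 ≡ 1, so inverse 71.
N/211 = 961823; 961823 ≡ 85 (mod 211); 85·72 ≡ 1, so inverse 72.
N/101 = 2009353; 2009353 ≡ 59 (mod 101); 59·12 ≡ 1, so inverse 12.
m ≡ 75·2280277·78 + 50·1896679·71 + 145·961823·72 + 52·2009353·12 = 31368099292.
31368099292 mod 202944653 = 114622730.

114622730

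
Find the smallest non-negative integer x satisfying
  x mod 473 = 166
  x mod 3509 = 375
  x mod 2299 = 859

Combine the congruences pairwise.
gcd(473, 3509) = 11 and 11 | (375 − 166), so the pair is consistent; merging gives x ≡ 105645 (mod 150887), where 150887 = lcm(473, 3509).
gcd(150887, 2299) = 121 and 121 | (859 − 105645), so the pair is consistent; merging gives x ≡ 1161854 (mod 2866853), where 2866853 = lcm(150887, 2299).
The solution is unique modulo lcm(473, 3509, 2299) = 2866853.

1161854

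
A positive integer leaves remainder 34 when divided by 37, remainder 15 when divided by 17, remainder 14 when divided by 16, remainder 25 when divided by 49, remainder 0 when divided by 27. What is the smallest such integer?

9716382

From a ≡ 34 (mod 37) write a = 34 + 37t. Substituting into a ≡ 15 (mod 17) gives 37t ≡ 15 (mod 17), and since 3⁻¹ ≡ 6 (mod 17), t ≡ 5. Hence a ≡ 34 + 37·5 = 219 (mod 629).
From a ≡ 219 (mod 629) write a = 219 + 629t. Substituting into a ≡ 14 (mod 16) gives 629t ≡ 3 (mod 16), and since 5⁻¹ ≡ 13 (mod 16), t ≡ 7. Hence a ≡ 219 + 629·7 = 4622 (mod 10064).
From a ≡ 4622 (mod 10064) write a = 4622 + 10064t. Substituting into a ≡ 25 (mod 49) gives 10064t ≡ 9 (mod 49), and since 19⁻¹ ≡ 31 (mod 49), t ≡ 34. Hence a ≡ 4622 + 10064·34 = 346798 (mod 493136).
From a ≡ 346798 (mod 493136) write a = 346798 + 493136t. Substituting into a ≡ 0 (mod 27) gives 493136t ≡ 17 (mod 27), and since 8⁻¹ ≡ 17 (mod 27), t ≡ 19. Hence a ≡ 346798 + 493136·19 = 9716382 (mod 13314672).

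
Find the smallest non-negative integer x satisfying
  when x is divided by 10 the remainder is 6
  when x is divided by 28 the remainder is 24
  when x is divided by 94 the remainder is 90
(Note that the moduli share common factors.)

6576

Combine the congruences pairwise.
gcd(10, 28) = 2 and 2 | (24 − 6), so the pair is consistent; merging gives x ≡ 136 (mod 140), where 140 = lcm(10, 28).
gcd(140, 94) = 2 and 2 | (90 − 136), so the pair is consistent; merging gives x ≡ 6576 (mod 6580), where 6580 = lcm(140, 94).
The solution is unique modulo lcm(10, 28, 94) = 6580.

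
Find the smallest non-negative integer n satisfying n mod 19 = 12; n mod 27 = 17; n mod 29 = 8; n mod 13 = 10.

Combine the congruences pairwise.
From n ≡ 12 (mod 19) write n = 12 + 19t. Substituting into n ≡ 17 (mod 27) gives 19t ≡ 5 (mod 27), and since 19⁻¹ ≡ 10 (mod 27), t ≡ 23. Hence n ≡ 12 + 19·23 = 449 (mod 513).
From n ≡ 449 (mod 513) write n = 449 + 513t. Substituting into n ≡ 8 (mod 29) gives 513t ≡ 23 (mod 29), and since 20⁻¹ ≡ 16 (mod 29), t ≡ 20. Hence n ≡ 449 + 513·20 = 10709 (mod 14877).
From n ≡ 10709 (mod 14877) write n = 10709 + 14877t. Substituting into n ≡ 10 (mod 13) gives 14877t ≡ 0 (mod 13), and since 5⁻¹ ≡ 8 (mod 13), t ≡ 0. Hence n ≡ 10709 + 14877·0 = 10709 (mod 193401).

10709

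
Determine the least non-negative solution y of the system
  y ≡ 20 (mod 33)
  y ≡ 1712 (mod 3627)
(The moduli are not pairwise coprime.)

gcd(33, 3627) = 3 and 3 | (1712 − 20), so the pair is consistent; merging gives y ≡ 12593 (mod 39897), where 39897 = lcm(33, 3627).
The solution is unique modulo lcm(33, 3627) = 39897.

12593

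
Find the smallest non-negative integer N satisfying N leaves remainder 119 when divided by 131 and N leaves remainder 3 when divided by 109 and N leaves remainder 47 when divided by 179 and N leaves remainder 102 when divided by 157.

From N ≡ 119 (mod 131) write N = 119 + 131t. Substituting into N ≡ 3 (mod 109) gives 131t ≡ 102 (mod 109), and since 22⁻¹ ≡ 5 (mod 109), t ≡ 74. Hence N ≡ 119 + 131·74 = 9813 (mod 14279).
From N ≡ 9813 (mod 14279) write N = 9813 + 14279t. Substituting into N ≡ 47 (mod 179) gives 14279t ≡ 79 (mod 179), and since 138⁻¹ ≡ 48 (mod 179), t ≡ 33. Hence N ≡ 9813 + 14279·33 = 481020 (mod 2555941).
From N ≡ 481020 (mod 2555941) write N = 481020 + 2555941t. Substituting into N ≡ 102 (mod 157) gives 2555941t ≡ 130 (mod 157), and since 138⁻¹ ≡ 33 (mod 157), t ≡ 51. Hence N ≡ 481020 + 2555941·51 = 130834011 (mod 401282737).

130834011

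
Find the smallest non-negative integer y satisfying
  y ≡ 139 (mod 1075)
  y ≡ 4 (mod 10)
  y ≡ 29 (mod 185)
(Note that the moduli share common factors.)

gcd(1075, 10) = 5 and 5 | (4 − 139), so the pair is consistent; merging gives y ≡ 1214 (mod 2150), where 2150 = lcm(1075, 10).
gcd(2150, 185) = 5 and 5 | (29 − 1214), so the pair is consistent; merging gives y ≡ 20564 (mod 79550), where 79550 = lcm(2150, 185).
The solution is unique modulo lcm(1075, 10, 185) = 79550.

20564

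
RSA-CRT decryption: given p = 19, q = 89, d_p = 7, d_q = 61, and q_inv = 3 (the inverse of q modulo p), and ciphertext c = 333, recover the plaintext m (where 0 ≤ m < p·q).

m₁ = c^(d_p) mod p: c ≡ 10 (mod 19), and 10^7 mod 19 = 15.
m₂ = c^(d_q) mod q: c ≡ 66 (mod 89), and 66^61 mod 89 = 3.
h = q_inv·(m₁ − m₂) mod p = 3·(15 − 3) mod 19 = 17.
m = m₂ + h·q = 3 + 17·89 = 1516.

1516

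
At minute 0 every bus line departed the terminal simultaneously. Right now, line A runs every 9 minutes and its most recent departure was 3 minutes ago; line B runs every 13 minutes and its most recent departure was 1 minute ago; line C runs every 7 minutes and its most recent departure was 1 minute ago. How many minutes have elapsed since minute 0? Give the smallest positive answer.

183

The moduli are pairwise coprime; N = 9·13·7 = 819.
N/9 = 91; 91 ≡ 1 (mod 9), inverse 1.
N/13 = 63; 63 ≡ 11 (mod 13); 11·6 ≡ 1, so inverse 6.
N/7 = 117; 117 ≡ 5 (mod 7); 5·3 ≡ 1, so inverse 3.
t ≡ 3·91·1 + 1·63·6 + 1·117·3 = 1002.
1002 mod 819 = 183.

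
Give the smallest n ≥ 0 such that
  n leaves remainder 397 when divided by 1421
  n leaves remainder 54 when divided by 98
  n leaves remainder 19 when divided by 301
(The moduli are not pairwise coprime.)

98446

Combine the congruences pairwise.
gcd(1421, 98) = 49 and 49 | (54 − 397), so the pair is consistent; merging gives n ≡ 1818 (mod 2842), where 2842 = lcm(1421, 98).
gcd(2842, 301) = 7 and 7 | (19 − 1818), so the pair is consistent; merging gives n ≡ 98446 (mod 122206), where 122206 = lcm(2842, 301).
The solution is unique modulo lcm(1421, 98, 301) = 122206.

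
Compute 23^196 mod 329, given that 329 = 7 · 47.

121

Mod 7: 23 ≡ 2; by Fermat, exponent reduces to 196 mod 6 = 4; 2^4 ≡ 2 (mod 7).
Mod 47: 23 ≡ 23; by Fermat, exponent reduces to 196 mod 46 = 12; 23^12 ≡ 27 (mod 47).
Combine by CRT: x ≡ 2 (mod 7), x ≡ 27 (mod 47) ⇒ x ≡ 121 (mod 329).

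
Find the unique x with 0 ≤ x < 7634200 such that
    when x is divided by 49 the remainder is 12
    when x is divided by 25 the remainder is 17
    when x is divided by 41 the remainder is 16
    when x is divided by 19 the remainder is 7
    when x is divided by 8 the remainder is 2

The moduli are pairwise coprime; N = 49·25·41·19·8 = 7634200.
N/49 = 155800; 155800 ≡ 29 (mod 49); 29·22 ≡ 1, so inverse 22.
N/25 = 305368; 305368 ≡ 18 (mod 25); 18·7 ≡ 1, so inverse 7.
N/41 = 186200; 186200 ≡ 19 (mod 41); 19·13 ≡ 1, so inverse 13.
N/19 = 401800; 401800 ≡ 7 (mod 19); 7·11 ≡ 1, so inverse 11.
N/8 = 954275; 954275 ≡ 3 (mod 8); 3·3 ≡ 1, so inverse 3.
x ≡ 12·155800·22 + 17·305368·7 + 16·186200·13 + 7·401800·11 + 2·954275·3 = 152863842.
152863842 mod 7634200 = 179842.

179842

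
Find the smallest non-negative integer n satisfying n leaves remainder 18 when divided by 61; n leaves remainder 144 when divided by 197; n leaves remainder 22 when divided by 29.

154592

Combine the congruences pairwise.
From n ≡ 18 (mod 61) write n = 18 + 61t. Substituting into n ≡ 144 (mod 197) gives 61t ≡ 126 (mod 197), and since 61⁻¹ ≡ 42 (mod 197), t ≡ 170. Hence n ≡ 18 + 61·170 = 10388 (mod 12017).
From n ≡ 10388 (mod 12017) write n = 10388 + 12017t. Substituting into n ≡ 22 (mod 29) gives 12017t ≡ 16 (mod 29), and since 11⁻¹ ≡ 8 (mod 29), t ≡ 12. Hence n ≡ 10388 + 12017·12 = 154592 (mod 348493).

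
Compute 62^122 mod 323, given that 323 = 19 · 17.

Mod 19: 62 ≡ 5; by Fermat, exponent reduces to 122 mod 18 = 14; 5^14 ≡ 9 (mod 19).
Mod 17: 62 ≡ 11; by Fermat, exponent reduces to 122 mod 16 = 10; 11^10 ≡ 15 (mod 17).
Combine by CRT: x ≡ 9 (mod 19), x ≡ 15 (mod 17) ⇒ x ≡ 66 (mod 323).

66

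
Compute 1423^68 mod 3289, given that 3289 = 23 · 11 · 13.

Mod 23: 1423 ≡ 20; by Fermat, exponent reduces to 68 mod 22 = 2; 20^2 ≡ 9 (mod 23).
Mod 11: 1423 ≡ 4; by Fermat, exponent reduces to 68 mod 10 = 8; 4^8 ≡ 9 (mod 11).
Mod 13: 1423 ≡ 6; by Fermat, exponent reduces to 68 mod 12 = 8; 6^8 ≡ 3 (mod 13).
Combine by CRT: x ≡ 9 (mod 23), x ≡ 9 (mod 11), x ≡ 3 (mod 13) ⇒ x ≡ 3045 (mod 3289).

3045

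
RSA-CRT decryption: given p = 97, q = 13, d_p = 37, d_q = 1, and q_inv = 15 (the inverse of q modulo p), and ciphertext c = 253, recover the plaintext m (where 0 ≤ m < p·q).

1254

m₁ = c^(d_p) mod p: c ≡ 59 (mod 97), and 59^37 mod 97 = 90.
m₂ = c^(d_q) mod q: c ≡ 6 (mod 13), and 6^1 mod 13 = 6.
h = q_inv·(m₁ − m₂) mod p = 15·(90 − 6) mod 97 = 96.
m = m₂ + h·q = 6 + 96·13 = 1254.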